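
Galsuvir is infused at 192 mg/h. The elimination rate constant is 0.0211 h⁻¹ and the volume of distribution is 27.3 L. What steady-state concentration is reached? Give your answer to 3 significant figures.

CL = k · V = 0.0211 × 27.3 = 0.5760 L/h
Css = rate / CL = 192 / 0.5760 ≈ 333 mg/L

333 mg/L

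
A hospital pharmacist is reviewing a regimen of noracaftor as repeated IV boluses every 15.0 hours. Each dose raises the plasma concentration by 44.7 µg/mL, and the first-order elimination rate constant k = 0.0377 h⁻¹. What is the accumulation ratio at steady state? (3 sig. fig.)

2.32

Fraction remaining after one interval: e^(−kτ) = e^(−0.03770 × 15.0) = 0.5681
R = 1 / (1 − 0.5681) = 1 / 0.4319 ≈ 2.32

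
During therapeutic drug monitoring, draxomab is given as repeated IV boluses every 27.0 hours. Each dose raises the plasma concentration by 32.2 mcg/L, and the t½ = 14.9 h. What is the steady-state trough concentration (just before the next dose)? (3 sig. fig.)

k = ln 2 / 14.9 = 0.04652 h⁻¹
Fraction remaining after one interval: e^(−kτ) = e^(−0.04652 × 27.0) = 0.2848
R = 1 / (1 − 0.2848) = 1.398
Css,max = 32.2 × 1.398 = 45.02 mcg/L
Css,min = Css,max × e^(−kτ) = 45.02 × 0.2848 ≈ 12.8 mcg/L

12.8 mcg/L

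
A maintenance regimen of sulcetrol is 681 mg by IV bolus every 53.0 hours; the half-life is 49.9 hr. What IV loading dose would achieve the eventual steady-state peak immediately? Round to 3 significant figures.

k = ln 2 / 49.9 = 0.01389 hr⁻¹
Accumulation ratio R = 1 / (1 − e^(−kτ)) = 1 / (1 − e^(−0.01389×53.0)) = 1 / (1 − 0.4789) = 1.919
Loading dose = maintenance dose × R = 681 × 1.919 ≈ 1310 mg

1310 mg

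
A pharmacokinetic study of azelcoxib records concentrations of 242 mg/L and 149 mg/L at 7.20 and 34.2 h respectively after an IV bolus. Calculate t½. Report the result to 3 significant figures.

38.6 hours

k = ln(C₁/C₂) / (t₂ − t₁) = ln(242/149) / (34.2 − 7.20)
  = 0.4850 / 27.00 = 0.01796 h⁻¹
t½ = ln 2 / k = ln 2 / 0.01796 ≈ 38.6 hours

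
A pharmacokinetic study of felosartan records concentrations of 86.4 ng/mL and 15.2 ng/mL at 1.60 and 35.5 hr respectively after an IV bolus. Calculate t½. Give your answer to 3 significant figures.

k = ln(C₁/C₂) / (t₂ − t₁) = ln(86.4/15.2) / (35.5 − 1.60)
  = 1.738 / 33.90 = 0.05126 hr⁻¹
t½ = ln 2 / k = ln 2 / 0.05126 ≈ 13.5 hours

13.5 hours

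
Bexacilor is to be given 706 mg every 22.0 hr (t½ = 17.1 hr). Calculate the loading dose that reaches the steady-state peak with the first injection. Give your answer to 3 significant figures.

1200 mg

k = ln 2 / 17.1 = 0.04053 hr⁻¹
Accumulation ratio R = 1 / (1 − e^(−kτ)) = 1 / (1 − e^(−0.04053×22.0)) = 1 / (1 − 0.4099) = 1.695
Loading dose = maintenance dose × R = 706 × 1.695 ≈ 1200 mg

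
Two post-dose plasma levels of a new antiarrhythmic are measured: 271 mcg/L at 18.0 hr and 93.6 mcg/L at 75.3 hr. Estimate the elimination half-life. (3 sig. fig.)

k = ln(C₁/C₂) / (t₂ − t₁) = ln(271/93.6) / (75.3 − 18.0)
  = 1.063 / 57.30 = 0.01855 hr⁻¹
t½ = ln 2 / k = ln 2 / 0.01855 ≈ 37.4 hours

37.4 hours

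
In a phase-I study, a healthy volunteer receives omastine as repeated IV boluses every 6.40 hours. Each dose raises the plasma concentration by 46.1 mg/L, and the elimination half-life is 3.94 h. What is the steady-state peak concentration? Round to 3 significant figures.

68.2 mg/L

k = ln 2 / 3.94 = 0.1759 h⁻¹
Fraction remaining after one interval: e^(−kτ) = e^(−0.1759 × 6.40) = 0.3244
R = 1 / (1 − 0.3244) = 1.480
Css,max = 46.1 × 1.480 ≈ 68.2 mg/L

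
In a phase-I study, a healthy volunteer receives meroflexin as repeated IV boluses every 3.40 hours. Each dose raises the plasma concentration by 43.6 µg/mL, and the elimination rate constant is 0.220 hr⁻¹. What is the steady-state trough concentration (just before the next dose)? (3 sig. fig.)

39.2 µg/mL

Fraction remaining after one interval: e^(−kτ) = e^(−0.2200 × 3.40) = 0.4733
R = 1 / (1 − 0.4733) = 1.899
Css,max = 43.6 × 1.899 = 82.78 µg/mL
Css,min = Css,max × e^(−kτ) = 82.78 × 0.4733 ≈ 39.2 µg/mL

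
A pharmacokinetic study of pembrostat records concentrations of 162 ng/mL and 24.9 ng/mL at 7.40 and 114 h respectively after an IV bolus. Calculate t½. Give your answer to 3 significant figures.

39.5 hours

k = ln(C₁/C₂) / (t₂ − t₁) = ln(162/24.9) / (114 − 7.40)
  = 1.873 / 106.6 = 0.01757 h⁻¹
t½ = ln 2 / k = ln 2 / 0.01757 ≈ 39.5 hours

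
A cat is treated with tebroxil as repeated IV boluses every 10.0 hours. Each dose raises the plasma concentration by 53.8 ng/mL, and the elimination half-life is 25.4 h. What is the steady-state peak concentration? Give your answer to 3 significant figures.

k = ln 2 / 25.4 = 0.02729 h⁻¹
Fraction remaining after one interval: e^(−kτ) = e^(−0.02729 × 10.0) = 0.7612
R = 1 / (1 − 0.7612) = 4.187
Css,max = 53.8 × 4.187 ≈ 225 ng/mL

225 ng/mL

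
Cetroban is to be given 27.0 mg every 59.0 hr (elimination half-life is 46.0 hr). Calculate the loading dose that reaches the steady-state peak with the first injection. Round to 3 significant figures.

k = ln 2 / 46.0 = 0.01507 hr⁻¹
Accumulation ratio R = 1 / (1 − e^(−kτ)) = 1 / (1 − e^(−0.01507×59.0)) = 1 / (1 − 0.4111) = 1.698
Loading dose = maintenance dose × R = 27.0 × 1.698 ≈ 45.8 mg

45.8 mg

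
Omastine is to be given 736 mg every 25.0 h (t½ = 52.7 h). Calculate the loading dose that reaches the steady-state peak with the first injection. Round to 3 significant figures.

2630 mg

k = ln 2 / 52.7 = 0.01315 h⁻¹
Accumulation ratio R = 1 / (1 − e^(−kτ)) = 1 / (1 − e^(−0.01315×25.0)) = 1 / (1 − 0.7198) = 3.569
Loading dose = maintenance dose × R = 736 × 3.569 ≈ 2630 mg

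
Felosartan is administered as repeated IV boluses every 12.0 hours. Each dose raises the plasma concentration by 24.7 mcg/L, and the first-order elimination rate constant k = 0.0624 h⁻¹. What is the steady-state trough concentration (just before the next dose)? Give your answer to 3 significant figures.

22.2 mcg/L

Fraction remaining after one interval: e^(−kτ) = e^(−0.06240 × 12.0) = 0.4729
R = 1 / (1 − 0.4729) = 1.897
Css,max = 24.7 × 1.897 = 46.86 mcg/L
Css,min = Css,max × e^(−kτ) = 46.86 × 0.4729 ≈ 22.2 mcg/L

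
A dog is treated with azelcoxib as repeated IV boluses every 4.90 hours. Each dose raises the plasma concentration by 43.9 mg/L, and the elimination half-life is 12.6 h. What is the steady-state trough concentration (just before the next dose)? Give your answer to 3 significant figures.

k = ln 2 / 12.6 = 0.05501 h⁻¹
Fraction remaining after one interval: e^(−kτ) = e^(−0.05501 × 4.90) = 0.7637
R = 1 / (1 − 0.7637) = 4.232
Css,max = 43.9 × 4.232 = 185.8 mg/L
Css,min = Css,max × e^(−kτ) = 185.8 × 0.7637 ≈ 142 mg/L

142 mg/L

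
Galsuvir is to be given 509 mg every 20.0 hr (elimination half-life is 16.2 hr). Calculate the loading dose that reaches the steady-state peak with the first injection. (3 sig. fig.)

k = ln 2 / 16.2 = 0.04279 hr⁻¹
Accumulation ratio R = 1 / (1 − e^(−kτ)) = 1 / (1 − e^(−0.04279×20.0)) = 1 / (1 − 0.4250) = 1.739
Loading dose = maintenance dose × R = 509 × 1.739 ≈ 885 mg

885 mg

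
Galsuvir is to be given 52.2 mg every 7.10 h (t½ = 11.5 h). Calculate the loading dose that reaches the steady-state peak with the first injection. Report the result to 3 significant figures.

150 mg

k = ln 2 / 11.5 = 0.06027 h⁻¹
Accumulation ratio R = 1 / (1 − e^(−kτ)) = 1 / (1 − e^(−0.06027×7.10)) = 1 / (1 − 0.6518) = 2.872
Loading dose = maintenance dose × R = 52.2 × 2.872 ≈ 150 mg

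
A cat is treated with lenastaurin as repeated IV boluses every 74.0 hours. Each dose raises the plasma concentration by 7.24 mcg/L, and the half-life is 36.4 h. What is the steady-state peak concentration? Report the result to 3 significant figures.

k = ln 2 / 36.4 = 0.01904 h⁻¹
Fraction remaining after one interval: e^(−kτ) = e^(−0.01904 × 74.0) = 0.2444
R = 1 / (1 − 0.2444) = 1.323
Css,max = 7.24 × 1.323 ≈ 9.58 mcg/L

9.58 mcg/L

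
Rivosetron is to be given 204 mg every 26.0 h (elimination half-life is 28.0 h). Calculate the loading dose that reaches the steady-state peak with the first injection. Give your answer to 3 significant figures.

430 mg

k = ln 2 / 28.0 = 0.02476 h⁻¹
Accumulation ratio R = 1 / (1 − e^(−kτ)) = 1 / (1 − e^(−0.02476×26.0)) = 1 / (1 − 0.5254) = 2.107
Loading dose = maintenance dose × R = 204 × 2.107 ≈ 430 mg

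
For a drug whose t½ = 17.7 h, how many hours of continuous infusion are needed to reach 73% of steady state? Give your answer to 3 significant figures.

k = ln 2 / 17.7 = 0.03916 h⁻¹
f = 1 − e^(−kt)  ⇒  t = −ln(1 − f) / k
t = −ln(1 − 0.73) / 0.03916 = 1.309 / 0.03916 ≈ 33.4 hours

33.4 hours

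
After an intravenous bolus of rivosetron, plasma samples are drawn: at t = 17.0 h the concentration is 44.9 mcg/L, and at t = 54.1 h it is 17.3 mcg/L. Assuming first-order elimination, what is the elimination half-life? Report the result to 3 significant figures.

k = ln(C₁/C₂) / (t₂ − t₁) = ln(44.9/17.3) / (54.1 − 17.0)
  = 0.9537 / 37.10 = 0.02571 h⁻¹
t½ = ln 2 / k = ln 2 / 0.02571 ≈ 27.0 hours

27.0 hours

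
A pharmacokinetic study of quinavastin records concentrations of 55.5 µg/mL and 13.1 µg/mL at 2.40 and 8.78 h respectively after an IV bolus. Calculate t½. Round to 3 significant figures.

k = ln(C₁/C₂) / (t₂ − t₁) = ln(55.5/13.1) / (8.78 − 2.40)
  = 1.444 / 6.380 = 0.2263 h⁻¹
t½ = ln 2 / k = ln 2 / 0.2263 ≈ 3.06 hours

3.06 hours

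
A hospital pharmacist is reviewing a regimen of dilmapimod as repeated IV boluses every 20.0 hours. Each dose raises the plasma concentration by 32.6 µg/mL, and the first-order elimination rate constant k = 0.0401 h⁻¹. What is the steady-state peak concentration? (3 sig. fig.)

59.1 µg/mL

Fraction remaining after one interval: e^(−kτ) = e^(−0.04010 × 20.0) = 0.4484
R = 1 / (1 − 0.4484) = 1.813
Css,max = 32.6 × 1.813 ≈ 59.1 µg/mL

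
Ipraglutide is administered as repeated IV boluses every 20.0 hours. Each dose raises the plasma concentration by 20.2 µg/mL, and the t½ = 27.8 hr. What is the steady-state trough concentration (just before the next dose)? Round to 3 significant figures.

k = ln 2 / 27.8 = 0.02493 hr⁻¹
Fraction remaining after one interval: e^(−kτ) = e^(−0.02493 × 20.0) = 0.6073
R = 1 / (1 − 0.6073) = 2.547
Css,max = 20.2 × 2.547 = 51.44 µg/mL
Css,min = Css,max × e^(−kτ) = 51.44 × 0.6073 ≈ 31.2 µg/mL

31.2 µg/mL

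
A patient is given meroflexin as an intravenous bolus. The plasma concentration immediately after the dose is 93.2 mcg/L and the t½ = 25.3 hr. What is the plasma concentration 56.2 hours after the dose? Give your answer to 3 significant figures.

20.0 mcg/L

k = ln 2 / 25.3 = 0.02740 hr⁻¹
C(t) = C₀ e^(−kt) = 93.2 × e^(−0.02740 × 56.2) = 93.2 × e^(−1.540) = 93.2 × 0.2144 ≈ 20.0 mcg/L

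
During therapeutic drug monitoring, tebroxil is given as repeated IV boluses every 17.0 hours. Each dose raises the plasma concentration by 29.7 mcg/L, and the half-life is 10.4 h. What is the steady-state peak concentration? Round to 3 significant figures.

43.8 mcg/L

k = ln 2 / 10.4 = 0.06665 h⁻¹
Fraction remaining after one interval: e^(−kτ) = e^(−0.06665 × 17.0) = 0.3221
R = 1 / (1 − 0.3221) = 1.475
Css,max = 29.7 × 1.475 ≈ 43.8 mcg/L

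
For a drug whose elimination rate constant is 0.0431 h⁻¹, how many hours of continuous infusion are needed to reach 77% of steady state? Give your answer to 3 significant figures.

f = 1 − e^(−kt)  ⇒  t = −ln(1 − f) / k
t = −ln(1 − 0.77) / 0.04310 = 1.470 / 0.04310 ≈ 34.1 hours

34.1 hours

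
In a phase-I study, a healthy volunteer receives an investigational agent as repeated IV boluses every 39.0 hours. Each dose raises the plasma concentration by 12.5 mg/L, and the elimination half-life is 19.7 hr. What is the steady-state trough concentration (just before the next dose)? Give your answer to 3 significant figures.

4.25 mg/L

k = ln 2 / 19.7 = 0.03519 hr⁻¹
Fraction remaining after one interval: e^(−kτ) = e^(−0.03519 × 39.0) = 0.2535
R = 1 / (1 − 0.2535) = 1.340
Css,max = 12.5 × 1.340 = 16.75 mg/L
Css,min = Css,max × e^(−kτ) = 16.75 × 0.2535 ≈ 4.25 mg/L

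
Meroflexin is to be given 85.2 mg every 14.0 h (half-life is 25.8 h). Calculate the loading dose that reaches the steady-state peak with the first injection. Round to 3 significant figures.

k = ln 2 / 25.8 = 0.02687 h⁻¹
Accumulation ratio R = 1 / (1 − e^(−kτ)) = 1 / (1 − e^(−0.02687×14.0)) = 1 / (1 − 0.6865) = 3.190
Loading dose = maintenance dose × R = 85.2 × 3.190 ≈ 272 mg

272 mg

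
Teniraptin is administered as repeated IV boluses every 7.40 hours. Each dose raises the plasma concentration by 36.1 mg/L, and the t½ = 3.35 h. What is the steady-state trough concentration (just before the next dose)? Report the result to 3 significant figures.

k = ln 2 / 3.35 = 0.2069 h⁻¹
Fraction remaining after one interval: e^(−kτ) = e^(−0.2069 × 7.40) = 0.2163
R = 1 / (1 − 0.2163) = 1.276
Css,max = 36.1 × 1.276 = 46.06 mg/L
Css,min = Css,max × e^(−kτ) = 46.06 × 0.2163 ≈ 9.96 mg/L

9.96 mg/L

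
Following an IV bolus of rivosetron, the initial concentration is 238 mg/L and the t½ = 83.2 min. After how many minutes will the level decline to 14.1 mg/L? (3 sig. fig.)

k = ln 2 / 83.2 = 0.008331 min⁻¹
C(t) = C₀ e^(−kt)  ⇒  t = ln(C₀/C) / k
t = ln(238/14.1) / 0.008331 = 2.826 / 0.008331 ≈ 339 minutes

339 minutes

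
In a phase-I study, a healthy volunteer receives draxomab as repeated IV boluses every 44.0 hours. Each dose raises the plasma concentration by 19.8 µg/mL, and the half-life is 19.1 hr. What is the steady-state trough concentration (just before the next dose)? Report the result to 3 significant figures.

5.03 µg/mL

k = ln 2 / 19.1 = 0.03629 hr⁻¹
Fraction remaining after one interval: e^(−kτ) = e^(−0.03629 × 44.0) = 0.2025
R = 1 / (1 − 0.2025) = 1.254
Css,max = 19.8 × 1.254 = 24.83 µg/mL
Css,min = Css,max × e^(−kτ) = 24.83 × 0.2025 ≈ 5.03 µg/mL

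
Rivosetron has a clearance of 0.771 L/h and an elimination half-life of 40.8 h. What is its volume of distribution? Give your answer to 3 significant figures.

k = ln 2 / t½ = ln 2 / 40.8 = 0.01699 h⁻¹
V = CL / k = 0.771 / 0.01699 ≈ 45.4 L

45.4 L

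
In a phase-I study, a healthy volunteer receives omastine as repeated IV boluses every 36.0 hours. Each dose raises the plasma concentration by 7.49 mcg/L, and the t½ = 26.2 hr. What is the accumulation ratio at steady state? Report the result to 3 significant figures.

k = ln 2 / 26.2 = 0.02646 hr⁻¹
Fraction remaining after one interval: e^(−kτ) = e^(−0.02646 × 36.0) = 0.3858
R = 1 / (1 − 0.3858) = 1 / 0.6142 ≈ 1.63

1.63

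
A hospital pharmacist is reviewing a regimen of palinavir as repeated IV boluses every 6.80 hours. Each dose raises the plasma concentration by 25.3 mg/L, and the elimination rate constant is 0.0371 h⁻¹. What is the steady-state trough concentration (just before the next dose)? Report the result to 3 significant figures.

88.2 mg/L

Fraction remaining after one interval: e^(−kτ) = e^(−0.03710 × 6.80) = 0.7770
R = 1 / (1 − 0.7770) = 4.485
Css,max = 25.3 × 4.485 = 113.5 mg/L
Css,min = Css,max × e^(−kτ) = 113.5 × 0.7770 ≈ 88.2 mg/L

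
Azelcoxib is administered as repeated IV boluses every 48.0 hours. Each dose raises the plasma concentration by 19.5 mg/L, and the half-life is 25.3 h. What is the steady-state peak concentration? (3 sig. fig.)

26.7 mg/L

k = ln 2 / 25.3 = 0.02740 h⁻¹
Fraction remaining after one interval: e^(−kτ) = e^(−0.02740 × 48.0) = 0.2685
R = 1 / (1 − 0.2685) = 1.367
Css,max = 19.5 × 1.367 ≈ 26.7 mg/L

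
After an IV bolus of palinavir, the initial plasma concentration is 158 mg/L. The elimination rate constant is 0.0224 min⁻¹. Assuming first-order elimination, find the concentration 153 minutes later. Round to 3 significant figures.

C(t) = C₀ e^(−kt) = 158 × e^(−0.02240 × 153) = 158 × e^(−3.427) = 158 × 0.03248 ≈ 5.13 mg/L

5.13 mg/L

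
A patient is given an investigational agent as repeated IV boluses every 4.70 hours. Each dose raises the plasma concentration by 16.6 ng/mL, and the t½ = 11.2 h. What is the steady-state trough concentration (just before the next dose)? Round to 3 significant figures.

49.2 ng/mL

k = ln 2 / 11.2 = 0.06189 h⁻¹
Fraction remaining after one interval: e^(−kτ) = e^(−0.06189 × 4.70) = 0.7476
R = 1 / (1 − 0.7476) = 3.962
Css,max = 16.6 × 3.962 = 65.77 ng/mL
Css,min = Css,max × e^(−kτ) = 65.77 × 0.7476 ≈ 49.2 ng/mL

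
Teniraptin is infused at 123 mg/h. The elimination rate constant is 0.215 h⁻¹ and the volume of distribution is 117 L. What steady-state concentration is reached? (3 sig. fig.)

4.89 mg/L

CL = k · V = 0.215 × 117 = 25.16 L/h
Css = rate / CL = 123 / 25.16 ≈ 4.89 mg/L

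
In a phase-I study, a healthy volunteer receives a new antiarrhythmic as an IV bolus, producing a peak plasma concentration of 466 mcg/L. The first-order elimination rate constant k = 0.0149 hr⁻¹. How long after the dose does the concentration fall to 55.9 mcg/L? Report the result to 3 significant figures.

142 hours

C(t) = C₀ e^(−kt)  ⇒  t = ln(C₀/C) / k
t = ln(466/55.9) / 0.01490 = 2.121 / 0.01490 ≈ 142 hours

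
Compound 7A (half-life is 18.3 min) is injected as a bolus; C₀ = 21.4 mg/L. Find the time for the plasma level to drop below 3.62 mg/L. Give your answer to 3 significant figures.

k = ln 2 / 18.3 = 0.03788 min⁻¹
C(t) = C₀ e^(−kt)  ⇒  t = ln(C₀/C) / k
t = ln(21.4/3.62) / 0.03788 = 1.777 / 0.03788 ≈ 46.9 minutes

46.9 minutes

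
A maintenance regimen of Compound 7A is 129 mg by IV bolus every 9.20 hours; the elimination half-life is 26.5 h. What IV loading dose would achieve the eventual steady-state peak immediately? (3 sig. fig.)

k = ln 2 / 26.5 = 0.02616 h⁻¹
Accumulation ratio R = 1 / (1 − e^(−kτ)) = 1 / (1 − e^(−0.02616×9.20)) = 1 / (1 − 0.7861) = 4.676
Loading dose = maintenance dose × R = 129 × 4.676 ≈ 603 mg

603 mg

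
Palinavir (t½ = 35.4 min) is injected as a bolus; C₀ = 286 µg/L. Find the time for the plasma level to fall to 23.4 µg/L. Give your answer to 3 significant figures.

k = ln 2 / 35.4 = 0.01958 min⁻¹
C(t) = C₀ e^(−kt)  ⇒  t = ln(C₀/C) / k
t = ln(286/23.4) / 0.01958 = 2.503 / 0.01958 ≈ 128 minutes

128 minutes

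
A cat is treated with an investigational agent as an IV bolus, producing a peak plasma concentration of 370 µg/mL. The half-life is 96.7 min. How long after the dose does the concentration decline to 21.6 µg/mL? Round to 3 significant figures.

k = ln 2 / 96.7 = 0.007168 min⁻¹
C(t) = C₀ e^(−kt)  ⇒  t = ln(C₀/C) / k
t = ln(370/21.6) / 0.007168 = 2.841 / 0.007168 ≈ 396 minutes

396 minutes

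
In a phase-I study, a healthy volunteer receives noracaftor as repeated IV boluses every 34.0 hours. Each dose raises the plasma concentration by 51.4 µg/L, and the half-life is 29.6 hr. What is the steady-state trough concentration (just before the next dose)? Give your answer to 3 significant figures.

k = ln 2 / 29.6 = 0.02342 hr⁻¹
Fraction remaining after one interval: e^(−kτ) = e^(−0.02342 × 34.0) = 0.4510
R = 1 / (1 − 0.4510) = 1.822
Css,max = 51.4 × 1.822 = 93.63 µg/L
Css,min = Css,max × e^(−kτ) = 93.63 × 0.4510 ≈ 42.2 µg/L

42.2 µg/L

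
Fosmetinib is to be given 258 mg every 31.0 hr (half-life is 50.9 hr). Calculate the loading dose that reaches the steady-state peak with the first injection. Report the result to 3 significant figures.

749 mg

k = ln 2 / 50.9 = 0.01362 hr⁻¹
Accumulation ratio R = 1 / (1 − e^(−kτ)) = 1 / (1 − e^(−0.01362×31.0)) = 1 / (1 − 0.6556) = 2.904
Loading dose = maintenance dose × R = 258 × 2.904 ≈ 749 mg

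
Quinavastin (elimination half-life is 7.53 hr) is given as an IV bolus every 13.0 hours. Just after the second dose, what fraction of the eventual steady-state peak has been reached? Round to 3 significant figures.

0.909

k = ln 2 / 7.53 = 0.09205 hr⁻¹
f_n = 1 − e^(−nkτ) = 1 − e^(−2 × 0.09205 × 13.0) = 1 − e^(−2.393) = 1 − 0.09132 ≈ 0.909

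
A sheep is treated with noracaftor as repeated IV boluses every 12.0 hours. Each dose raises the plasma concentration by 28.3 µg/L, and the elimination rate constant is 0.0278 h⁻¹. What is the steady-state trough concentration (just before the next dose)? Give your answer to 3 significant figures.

71.5 µg/L

Fraction remaining after one interval: e^(−kτ) = e^(−0.02780 × 12.0) = 0.7163
R = 1 / (1 − 0.7163) = 3.525
Css,max = 28.3 × 3.525 = 99.77 µg/L
Css,min = Css,max × e^(−kτ) = 99.77 × 0.7163 ≈ 71.5 µg/L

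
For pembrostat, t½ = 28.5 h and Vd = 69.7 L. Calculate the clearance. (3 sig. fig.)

1.70 L/h

k = ln 2 / t½ = ln 2 / 28.5 = 0.02432 h⁻¹
CL = k · V = 0.02432 × 69.7 ≈ 1.70 L/h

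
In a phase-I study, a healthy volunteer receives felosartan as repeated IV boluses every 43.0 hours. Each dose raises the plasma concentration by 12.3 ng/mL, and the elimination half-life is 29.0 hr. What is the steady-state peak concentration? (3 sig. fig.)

k = ln 2 / 29.0 = 0.02390 hr⁻¹
Fraction remaining after one interval: e^(−kτ) = e^(−0.02390 × 43.0) = 0.3578
R = 1 / (1 − 0.3578) = 1.557
Css,max = 12.3 × 1.557 ≈ 19.2 ng/mL

19.2 ng/mL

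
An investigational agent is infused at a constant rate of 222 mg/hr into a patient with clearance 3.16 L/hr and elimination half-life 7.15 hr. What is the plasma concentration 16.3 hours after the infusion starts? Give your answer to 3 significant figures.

55.8 µg/mL

Css = rate / CL = 222 / 3.16 = 70.25 µg/mL
k = ln 2 / 7.15 = 0.09694 hr⁻¹
C(t) = Css (1 − e^(−kt)) = 70.25 × (1 − e^(−1.580)) = 70.25 × 0.7941 ≈ 55.8 µg/mL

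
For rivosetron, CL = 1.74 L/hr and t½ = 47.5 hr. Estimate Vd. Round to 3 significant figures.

119 L

k = ln 2 / t½ = ln 2 / 47.5 = 0.01459 hr⁻¹
V = CL / k = 1.74 / 0.01459 ≈ 119 L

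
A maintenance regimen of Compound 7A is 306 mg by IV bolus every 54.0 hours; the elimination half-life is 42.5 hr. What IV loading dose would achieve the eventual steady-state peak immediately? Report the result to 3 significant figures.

523 mg

k = ln 2 / 42.5 = 0.01631 hr⁻¹
Accumulation ratio R = 1 / (1 − e^(−kτ)) = 1 / (1 − e^(−0.01631×54.0)) = 1 / (1 − 0.4145) = 1.708
Loading dose = maintenance dose × R = 306 × 1.708 ≈ 523 mg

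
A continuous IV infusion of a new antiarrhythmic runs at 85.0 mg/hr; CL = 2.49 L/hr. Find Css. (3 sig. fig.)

Css = infusion rate / CL = 85.0 / 2.49 ≈ 34.1 µg/mL

34.1 µg/mL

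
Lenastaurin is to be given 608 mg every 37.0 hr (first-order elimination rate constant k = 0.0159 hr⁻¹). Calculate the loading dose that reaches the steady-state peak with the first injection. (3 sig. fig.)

1370 mg

Accumulation ratio R = 1 / (1 − e^(−kτ)) = 1 / (1 − e^(−0.01590×37.0)) = 1 / (1 − 0.5553) = 2.249
Loading dose = maintenance dose × R = 608 × 2.249 ≈ 1370 mg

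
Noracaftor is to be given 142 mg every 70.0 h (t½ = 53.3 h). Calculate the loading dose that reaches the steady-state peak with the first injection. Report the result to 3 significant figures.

238 mg

k = ln 2 / 53.3 = 0.01300 h⁻¹
Accumulation ratio R = 1 / (1 − e^(−kτ)) = 1 / (1 − e^(−0.01300×70.0)) = 1 / (1 − 0.4024) = 1.673
Loading dose = maintenance dose × R = 142 × 1.673 ≈ 238 mg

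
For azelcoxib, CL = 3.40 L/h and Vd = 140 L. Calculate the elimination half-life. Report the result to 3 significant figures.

k = CL / V = 3.40 / 140 = 0.02429 h⁻¹
t½ = ln 2 / k = ln 2 / 0.02429 ≈ 28.5 hours

28.5 hours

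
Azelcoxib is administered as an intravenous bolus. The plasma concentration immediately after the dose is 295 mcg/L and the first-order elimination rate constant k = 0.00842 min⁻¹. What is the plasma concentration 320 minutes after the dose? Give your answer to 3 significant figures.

19.9 mcg/L

C(t) = C₀ e^(−kt) = 295 × e^(−0.008420 × 320) = 295 × e^(−2.694) = 295 × 0.06758 ≈ 19.9 mcg/L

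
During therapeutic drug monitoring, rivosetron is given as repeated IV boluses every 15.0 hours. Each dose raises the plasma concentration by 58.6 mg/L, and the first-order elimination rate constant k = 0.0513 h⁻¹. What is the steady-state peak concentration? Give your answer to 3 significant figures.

Fraction remaining after one interval: e^(−kτ) = e^(−0.05130 × 15.0) = 0.4632
R = 1 / (1 − 0.4632) = 1.863
Css,max = 58.6 × 1.863 ≈ 109 mg/L

109 mg/L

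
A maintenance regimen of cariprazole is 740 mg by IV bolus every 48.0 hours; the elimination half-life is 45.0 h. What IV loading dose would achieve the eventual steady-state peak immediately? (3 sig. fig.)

1420 mg

k = ln 2 / 45.0 = 0.01540 h⁻¹
Accumulation ratio R = 1 / (1 − e^(−kτ)) = 1 / (1 − e^(−0.01540×48.0)) = 1 / (1 − 0.4774) = 1.914
Loading dose = maintenance dose × R = 740 × 1.914 ≈ 1420 mg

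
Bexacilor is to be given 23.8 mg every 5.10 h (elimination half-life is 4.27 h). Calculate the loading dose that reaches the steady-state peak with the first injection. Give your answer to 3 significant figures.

k = ln 2 / 4.27 = 0.1623 h⁻¹
Accumulation ratio R = 1 / (1 − e^(−kτ)) = 1 / (1 − e^(−0.1623×5.10)) = 1 / (1 − 0.4370) = 1.776
Loading dose = maintenance dose × R = 23.8 × 1.776 ≈ 42.3 mg

42.3 mg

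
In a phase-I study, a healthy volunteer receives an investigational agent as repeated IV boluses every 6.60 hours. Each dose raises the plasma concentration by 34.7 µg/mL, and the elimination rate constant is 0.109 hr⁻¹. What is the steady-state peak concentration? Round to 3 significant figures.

Fraction remaining after one interval: e^(−kτ) = e^(−0.1090 × 6.60) = 0.4870
R = 1 / (1 − 0.4870) = 1.949
Css,max = 34.7 × 1.949 ≈ 67.6 µg/mL

67.6 µg/mL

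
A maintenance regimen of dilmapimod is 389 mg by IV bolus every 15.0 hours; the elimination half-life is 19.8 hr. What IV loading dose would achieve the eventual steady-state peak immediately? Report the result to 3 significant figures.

952 mg

k = ln 2 / 19.8 = 0.03501 hr⁻¹
Accumulation ratio R = 1 / (1 − e^(−kτ)) = 1 / (1 − e^(−0.03501×15.0)) = 1 / (1 − 0.5915) = 2.448
Loading dose = maintenance dose × R = 389 × 2.448 ≈ 952 mg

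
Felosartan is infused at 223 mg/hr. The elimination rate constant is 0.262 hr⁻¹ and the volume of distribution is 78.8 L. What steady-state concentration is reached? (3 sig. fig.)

10.8 µg/mL

CL = k · V = 0.262 × 78.8 = 20.65 L/hr
Css = rate / CL = 223 / 20.65 ≈ 10.8 µg/mL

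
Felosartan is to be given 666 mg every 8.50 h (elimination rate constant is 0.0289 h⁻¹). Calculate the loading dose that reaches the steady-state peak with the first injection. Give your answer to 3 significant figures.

3060 mg

Accumulation ratio R = 1 / (1 − e^(−kτ)) = 1 / (1 − e^(−0.02890×8.50)) = 1 / (1 − 0.7822) = 4.591
Loading dose = maintenance dose × R = 666 × 4.591 ≈ 3060 mg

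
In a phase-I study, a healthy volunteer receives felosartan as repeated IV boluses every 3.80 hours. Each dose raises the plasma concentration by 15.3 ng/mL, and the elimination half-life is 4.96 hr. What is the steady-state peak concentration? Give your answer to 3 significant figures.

37.1 ng/mL

k = ln 2 / 4.96 = 0.1397 hr⁻¹
Fraction remaining after one interval: e^(−kτ) = e^(−0.1397 × 3.80) = 0.5880
R = 1 / (1 − 0.5880) = 2.427
Css,max = 15.3 × 2.427 ≈ 37.1 ng/mL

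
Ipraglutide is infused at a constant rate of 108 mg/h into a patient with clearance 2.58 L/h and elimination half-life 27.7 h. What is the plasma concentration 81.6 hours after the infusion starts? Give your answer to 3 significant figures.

Css = rate / CL = 108 / 2.58 = 41.86 µg/mL
k = ln 2 / 27.7 = 0.02502 h⁻¹
C(t) = Css (1 − e^(−kt)) = 41.86 × (1 − e^(−2.042)) = 41.86 × 0.8702 ≈ 36.4 µg/mL

36.4 µg/mL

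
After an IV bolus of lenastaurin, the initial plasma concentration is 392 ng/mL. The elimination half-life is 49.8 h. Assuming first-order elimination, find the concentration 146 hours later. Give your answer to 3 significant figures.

51.4 ng/mL

k = ln 2 / 49.8 = 0.01392 h⁻¹
C(t) = C₀ e^(−kt) = 392 × e^(−0.01392 × 146) = 392 × e^(−2.032) = 392 × 0.1311 ≈ 51.4 ng/mL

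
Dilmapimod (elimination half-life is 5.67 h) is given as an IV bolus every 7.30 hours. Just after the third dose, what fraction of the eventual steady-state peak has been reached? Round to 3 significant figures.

k = ln 2 / 5.67 = 0.1222 h⁻¹
f_n = 1 − e^(−nkτ) = 1 − e^(−3 × 0.1222 × 7.30) = 1 − e^(−2.677) = 1 − 0.06875 ≈ 0.931

0.931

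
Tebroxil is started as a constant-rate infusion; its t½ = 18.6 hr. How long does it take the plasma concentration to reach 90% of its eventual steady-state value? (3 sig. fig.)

k = ln 2 / 18.6 = 0.03727 hr⁻¹
f = 1 − e^(−kt)  ⇒  t = −ln(1 − f) / k
t = −ln(1 − 0.9) / 0.03727 = 2.303 / 0.03727 ≈ 61.8 hours

61.8 hours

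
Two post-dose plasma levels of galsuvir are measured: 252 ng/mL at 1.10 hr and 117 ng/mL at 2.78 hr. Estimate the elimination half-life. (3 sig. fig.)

k = ln(C₁/C₂) / (t₂ − t₁) = ln(252/117) / (2.78 − 1.10)
  = 0.7673 / 1.680 = 0.4567 hr⁻¹
t½ = ln 2 / k = ln 2 / 0.4567 ≈ 1.52 hours

1.52 hours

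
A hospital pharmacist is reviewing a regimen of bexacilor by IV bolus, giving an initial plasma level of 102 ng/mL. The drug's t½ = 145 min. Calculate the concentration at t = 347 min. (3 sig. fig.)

k = ln 2 / 145 = 0.004780 min⁻¹
C(t) = C₀ e^(−kt) = 102 × e^(−0.004780 × 347) = 102 × e^(−1.659) = 102 × 0.1904 ≈ 19.4 ng/mL

19.4 ng/mL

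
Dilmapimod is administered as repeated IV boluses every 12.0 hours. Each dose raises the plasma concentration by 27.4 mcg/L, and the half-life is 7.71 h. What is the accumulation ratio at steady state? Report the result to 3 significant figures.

1.52

k = ln 2 / 7.71 = 0.08990 h⁻¹
Fraction remaining after one interval: e^(−kτ) = e^(−0.08990 × 12.0) = 0.3400
R = 1 / (1 − 0.3400) = 1 / 0.6600 ≈ 1.52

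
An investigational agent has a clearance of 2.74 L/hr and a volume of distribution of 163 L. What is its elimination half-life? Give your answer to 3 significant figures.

41.2 hours

k = CL / V = 2.74 / 163 = 0.01681 hr⁻¹
t½ = ln 2 / k = ln 2 / 0.01681 ≈ 41.2 hours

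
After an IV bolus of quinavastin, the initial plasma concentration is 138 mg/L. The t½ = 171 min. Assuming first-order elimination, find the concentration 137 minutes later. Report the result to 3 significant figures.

k = ln 2 / 171 = 0.004053 min⁻¹
137 min is 0.8012 half-lives, so C = 138 × (1/2)^0.8012 = 138 × 0.5739 ≈ 79.2 mg/L

79.2 mg/L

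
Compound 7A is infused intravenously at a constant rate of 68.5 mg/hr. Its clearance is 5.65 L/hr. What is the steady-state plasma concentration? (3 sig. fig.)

Css = infusion rate / CL = 68.5 / 5.65 ≈ 12.1 mg/L

12.1 mg/L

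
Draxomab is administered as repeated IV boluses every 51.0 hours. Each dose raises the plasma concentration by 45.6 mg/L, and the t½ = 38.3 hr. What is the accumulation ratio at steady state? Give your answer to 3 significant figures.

1.66

k = ln 2 / 38.3 = 0.01810 hr⁻¹
Fraction remaining after one interval: e^(−kτ) = e^(−0.01810 × 51.0) = 0.3973
R = 1 / (1 − 0.3973) = 1 / 0.6027 ≈ 1.66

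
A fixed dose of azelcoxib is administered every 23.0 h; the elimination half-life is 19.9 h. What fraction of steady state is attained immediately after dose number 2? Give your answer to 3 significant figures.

k = ln 2 / 19.9 = 0.03483 h⁻¹
f_n = 1 − e^(−nkτ) = 1 − e^(−2 × 0.03483 × 23.0) = 1 − e^(−1.602) = 1 − 0.2014 ≈ 0.799

0.799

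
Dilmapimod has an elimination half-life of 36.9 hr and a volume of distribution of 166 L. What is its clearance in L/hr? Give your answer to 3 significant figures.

k = ln 2 / t½ = ln 2 / 36.9 = 0.01878 hr⁻¹
CL = k · V = 0.01878 × 166 ≈ 3.12 L/hr

3.12 L/hr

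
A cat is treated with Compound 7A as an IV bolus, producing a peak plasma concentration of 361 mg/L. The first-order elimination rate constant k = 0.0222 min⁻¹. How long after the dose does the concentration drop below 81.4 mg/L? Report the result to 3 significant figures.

67.1 minutes

C(t) = C₀ e^(−kt)  ⇒  t = ln(C₀/C) / k
t = ln(361/81.4) / 0.02220 = 1.490 / 0.02220 ≈ 67.1 minutes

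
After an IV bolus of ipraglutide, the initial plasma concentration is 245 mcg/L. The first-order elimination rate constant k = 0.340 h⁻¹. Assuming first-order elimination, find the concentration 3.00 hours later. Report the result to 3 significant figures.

C(t) = C₀ e^(−kt) = 245 × e^(−0.3400 × 3.00) = 245 × e^(−1.020) = 245 × 0.3606 ≈ 88.3 mcg/L

88.3 mcg/L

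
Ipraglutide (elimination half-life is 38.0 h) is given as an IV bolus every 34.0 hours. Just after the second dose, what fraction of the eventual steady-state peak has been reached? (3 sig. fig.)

k = ln 2 / 38.0 = 0.01824 h⁻¹
f_n = 1 − e^(−nkτ) = 1 − e^(−2 × 0.01824 × 34.0) = 1 − e^(−1.240) = 1 − 0.2893 ≈ 0.711

0.711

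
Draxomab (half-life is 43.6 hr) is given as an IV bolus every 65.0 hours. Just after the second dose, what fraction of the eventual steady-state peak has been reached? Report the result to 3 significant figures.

k = ln 2 / 43.6 = 0.01590 hr⁻¹
f_n = 1 − e^(−nkτ) = 1 − e^(−2 × 0.01590 × 65.0) = 1 − e^(−2.067) = 1 − 0.1266 ≈ 0.873

0.873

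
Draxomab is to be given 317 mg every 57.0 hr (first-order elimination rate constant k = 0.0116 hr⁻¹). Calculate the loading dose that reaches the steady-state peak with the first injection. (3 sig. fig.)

655 mg

Accumulation ratio R = 1 / (1 − e^(−kτ)) = 1 / (1 − e^(−0.01160×57.0)) = 1 / (1 − 0.5162) = 2.067
Loading dose = maintenance dose × R = 317 × 2.067 ≈ 655 mg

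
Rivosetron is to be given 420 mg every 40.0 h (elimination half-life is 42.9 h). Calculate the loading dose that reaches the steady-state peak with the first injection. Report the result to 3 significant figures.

k = ln 2 / 42.9 = 0.01616 h⁻¹
Accumulation ratio R = 1 / (1 − e^(−kτ)) = 1 / (1 − e^(−0.01616×40.0)) = 1 / (1 − 0.5240) = 2.101
Loading dose = maintenance dose × R = 420 × 2.101 ≈ 882 mg

882 mg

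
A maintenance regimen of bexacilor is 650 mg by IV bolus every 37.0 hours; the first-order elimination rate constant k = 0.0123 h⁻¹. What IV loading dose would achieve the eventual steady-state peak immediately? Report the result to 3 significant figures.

1780 mg

Accumulation ratio R = 1 / (1 − e^(−kτ)) = 1 / (1 − e^(−0.01230×37.0)) = 1 / (1 − 0.6344) = 2.735
Loading dose = maintenance dose × R = 650 × 2.735 ≈ 1780 mg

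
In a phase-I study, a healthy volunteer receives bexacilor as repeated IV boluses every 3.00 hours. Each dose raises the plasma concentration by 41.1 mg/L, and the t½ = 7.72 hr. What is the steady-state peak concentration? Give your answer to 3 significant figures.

k = ln 2 / 7.72 = 0.08979 hr⁻¹
Fraction remaining after one interval: e^(−kτ) = e^(−0.08979 × 3.00) = 0.7639
R = 1 / (1 − 0.7639) = 4.235
Css,max = 41.1 × 4.235 ≈ 174 mg/L

174 mg/L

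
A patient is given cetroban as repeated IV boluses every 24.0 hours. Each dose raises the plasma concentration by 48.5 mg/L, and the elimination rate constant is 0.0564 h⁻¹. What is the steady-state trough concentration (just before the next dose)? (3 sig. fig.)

16.9 mg/L

Fraction remaining after one interval: e^(−kτ) = e^(−0.05640 × 24.0) = 0.2583
R = 1 / (1 − 0.2583) = 1.348
Css,max = 48.5 × 1.348 = 65.39 mg/L
Css,min = Css,max × e^(−kτ) = 65.39 × 0.2583 ≈ 16.9 mg/L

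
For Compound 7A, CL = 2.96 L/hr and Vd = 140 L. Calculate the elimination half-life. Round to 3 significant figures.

32.8 hours

k = CL / V = 2.96 / 140 = 0.02114 hr⁻¹
t½ = ln 2 / k = ln 2 / 0.02114 ≈ 32.8 hours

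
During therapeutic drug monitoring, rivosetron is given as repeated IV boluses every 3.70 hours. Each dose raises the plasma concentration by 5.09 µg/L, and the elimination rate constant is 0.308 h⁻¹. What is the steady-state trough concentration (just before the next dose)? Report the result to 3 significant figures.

2.39 µg/L

Fraction remaining after one interval: e^(−kτ) = e^(−0.3080 × 3.70) = 0.3199
R = 1 / (1 − 0.3199) = 1.470
Css,max = 5.09 × 1.470 = 7.485 µg/L
Css,min = Css,max × e^(−kτ) = 7.485 × 0.3199 ≈ 2.39 µg/L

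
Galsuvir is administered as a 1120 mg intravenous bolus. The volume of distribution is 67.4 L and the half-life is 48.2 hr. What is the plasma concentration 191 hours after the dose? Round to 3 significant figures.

1.07 µg/mL

C₀ = dose / V = 1120 / 67.4 = 16.62 µg/mL
k = ln 2 / 48.2 = 0.01438 hr⁻¹
C(t) = C₀ e^(−kt) = 16.62 × e^(−0.01438 × 191) = 16.62 × e^(−2.747) = 16.62 × 0.06414 ≈ 1.07 µg/mL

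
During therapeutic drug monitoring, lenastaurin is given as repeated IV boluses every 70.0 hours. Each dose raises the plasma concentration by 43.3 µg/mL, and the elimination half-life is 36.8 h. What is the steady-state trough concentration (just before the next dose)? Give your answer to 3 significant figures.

15.8 µg/mL

k = ln 2 / 36.8 = 0.01884 h⁻¹
Fraction remaining after one interval: e^(−kτ) = e^(−0.01884 × 70.0) = 0.2675
R = 1 / (1 − 0.2675) = 1.365
Css,max = 43.3 × 1.365 = 59.12 µg/mL
Css,min = Css,max × e^(−kτ) = 59.12 × 0.2675 ≈ 15.8 µg/mL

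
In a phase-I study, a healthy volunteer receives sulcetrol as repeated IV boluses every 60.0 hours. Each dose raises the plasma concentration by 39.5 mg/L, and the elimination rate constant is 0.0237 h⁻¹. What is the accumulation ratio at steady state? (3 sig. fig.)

1.32

Fraction remaining after one interval: e^(−kτ) = e^(−0.02370 × 60.0) = 0.2412
R = 1 / (1 − 0.2412) = 1 / 0.7588 ≈ 1.32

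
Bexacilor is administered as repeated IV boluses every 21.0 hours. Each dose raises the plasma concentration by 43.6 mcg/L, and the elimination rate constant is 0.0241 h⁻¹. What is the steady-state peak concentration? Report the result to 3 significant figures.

Fraction remaining after one interval: e^(−kτ) = e^(−0.02410 × 21.0) = 0.6028
R = 1 / (1 − 0.6028) = 2.518
Css,max = 43.6 × 2.518 ≈ 110 mcg/L

110 mcg/L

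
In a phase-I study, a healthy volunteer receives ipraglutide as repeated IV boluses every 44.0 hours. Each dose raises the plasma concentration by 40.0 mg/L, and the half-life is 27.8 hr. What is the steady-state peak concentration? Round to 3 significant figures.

60.0 mg/L

k = ln 2 / 27.8 = 0.02493 hr⁻¹
Fraction remaining after one interval: e^(−kτ) = e^(−0.02493 × 44.0) = 0.3338
R = 1 / (1 − 0.3338) = 1.501
Css,max = 40.0 × 1.501 ≈ 60.0 mg/L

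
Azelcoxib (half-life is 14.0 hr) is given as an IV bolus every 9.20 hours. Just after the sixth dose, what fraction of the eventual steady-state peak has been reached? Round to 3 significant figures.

k = ln 2 / 14.0 = 0.04951 hr⁻¹
f_n = 1 − e^(−nkτ) = 1 − e^(−6 × 0.04951 × 9.20) = 1 − e^(−2.733) = 1 − 0.06503 ≈ 0.935

0.935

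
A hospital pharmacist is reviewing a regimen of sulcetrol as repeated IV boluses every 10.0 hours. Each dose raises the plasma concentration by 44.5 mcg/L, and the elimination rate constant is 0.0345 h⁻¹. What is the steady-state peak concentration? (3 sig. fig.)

153 mcg/L

Fraction remaining after one interval: e^(−kτ) = e^(−0.03450 × 10.0) = 0.7082
R = 1 / (1 − 0.7082) = 3.427
Css,max = 44.5 × 3.427 ≈ 153 mcg/L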